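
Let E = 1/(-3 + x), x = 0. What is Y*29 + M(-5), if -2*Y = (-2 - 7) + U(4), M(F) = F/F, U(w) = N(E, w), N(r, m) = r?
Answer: 409/3 ≈ 136.33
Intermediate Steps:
E = -⅓ (E = 1/(-3 + 0) = 1/(-3) = -⅓ ≈ -0.33333)
U(w) = -⅓
M(F) = 1
Y = 14/3 (Y = -((-2 - 7) - ⅓)/2 = -(-9 - ⅓)/2 = -½*(-28/3) = 14/3 ≈ 4.6667)
Y*29 + M(-5) = (14/3)*29 + 1 = 406/3 + 1 = 409/3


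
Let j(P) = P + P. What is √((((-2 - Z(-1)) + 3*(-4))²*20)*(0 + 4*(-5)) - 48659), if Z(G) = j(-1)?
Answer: I*√106259 ≈ 325.97*I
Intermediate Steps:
j(P) = 2*P
Z(G) = -2 (Z(G) = 2*(-1) = -2)
√((((-2 - Z(-1)) + 3*(-4))²*20)*(0 + 4*(-5)) - 48659) = √((((-2 - 1*(-2)) + 3*(-4))²*20)*(0 + 4*(-5)) - 48659) = √((((-2 + 2) - 12)²*20)*(0 - 20) - 48659) = √(((0 - 12)²*20)*(-20) - 48659) = √(((-12)²*20)*(-20) - 48659) = √((144*20)*(-20) - 48659) = √(2880*(-20) - 48659) = √(-57600 - 48659) = √(-106259) = I*√106259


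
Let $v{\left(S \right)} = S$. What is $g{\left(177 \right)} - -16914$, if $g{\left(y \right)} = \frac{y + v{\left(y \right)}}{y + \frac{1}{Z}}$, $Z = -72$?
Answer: $\frac{215560590}{12743} \approx 16916.0$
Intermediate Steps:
$g{\left(y \right)} = \frac{2 y}{- \frac{1}{72} + y}$ ($g{\left(y \right)} = \frac{y + y}{y + \frac{1}{-72}} = \frac{2 y}{y - \frac{1}{72}} = \frac{2 y}{- \frac{1}{72} + y}$)
$g{\left(177 \right)} - -16914 = 144 \cdot 177 \frac{1}{-1 + 72 \cdot 177} - -16914 = 144 \cdot 177 \frac{1}{-1 + 12744} + 16914 = 144 \cdot 177 \cdot \frac{1}{12743} + 16914 = \frac{25488}{12743} + 16914 = \frac{215560590}{12743}$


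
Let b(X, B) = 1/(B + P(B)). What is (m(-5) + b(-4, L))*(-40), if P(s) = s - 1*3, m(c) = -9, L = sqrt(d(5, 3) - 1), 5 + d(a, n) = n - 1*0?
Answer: 2560/7 + 80*I*sqrt(3)/21 ≈ 365.71 + 6.5983*I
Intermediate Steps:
d(a, n) = -5 + n (d(a, n) = -5 + (n - 1*0) = -5 + (n + 0) = -5 + n)
L = I*sqrt(3) (L = sqrt((-5 + 3) - 1) = sqrt(-2 - 1) = sqrt(-3) = I*sqrt(3) ≈ 1.732*I)
P(s) = -3 + s (P(s) = s - 3 = -3 + s)
b(X, B) = 1/(-3 + 2*B) (b(X, B) = 1/(B + (-3 + B)) = 1/(-3 + 2*B))
(m(-5) + b(-4, L))*(-40) = (-9 + 1/(-3 + 2*(I*sqrt(3))))*(-40) = (-9 + 1/(-3 + 2*I*sqrt(3)))*(-40) = 360 - 40/(-3 + 2*I*sqrt(3))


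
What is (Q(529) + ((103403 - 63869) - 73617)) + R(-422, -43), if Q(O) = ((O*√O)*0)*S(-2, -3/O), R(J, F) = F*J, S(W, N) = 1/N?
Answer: -15937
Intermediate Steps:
Q(O) = 0 (Q(O) = ((O*√O)*0)/((-3/O)) = (O^(3/2)*0)*(-O/3) = 0*(-O/3) = 0)
(Q(529) + ((103403 - 63869) - 73617)) + R(-422, -43) = (0 + ((103403 - 63869) - 73617)) - 43*(-422) = (0 + (39534 - 73617)) + 18146 = (0 - 34083) + 18146 = -34083 + 18146 = -15937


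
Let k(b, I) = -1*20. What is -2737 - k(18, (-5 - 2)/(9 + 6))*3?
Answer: -2677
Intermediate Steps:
k(b, I) = -20
-2737 - k(18, (-5 - 2)/(9 + 6))*3 = -2737 - (-20)*3 = -2737 - 1*(-60) = -2737 + 60 = -2677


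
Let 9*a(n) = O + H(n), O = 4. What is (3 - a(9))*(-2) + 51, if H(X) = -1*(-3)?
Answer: 419/9 ≈ 46.556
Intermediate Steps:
H(X) = 3
a(n) = 7/9 (a(n) = (4 + 3)/9 = (⅑)*7 = 7/9)
(3 - a(9))*(-2) + 51 = (3 - 1*7/9)*(-2) + 51 = (3 - 7/9)*(-2) + 51 = (20/9)*(-2) + 51 = -40/9 + 51 = 419/9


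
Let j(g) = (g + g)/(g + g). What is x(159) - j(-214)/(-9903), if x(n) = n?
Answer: 1574578/9903 ≈ 159.00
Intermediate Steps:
j(g) = 1 (j(g) = (2*g)/((2*g)) = (2*g)*(1/(2*g)) = 1)
x(159) - j(-214)/(-9903) = 159 - 1/(-9903) = 159 - (-1)/9903 = 159 - 1*(-1/9903) = 159 + 1/9903 = 1574578/9903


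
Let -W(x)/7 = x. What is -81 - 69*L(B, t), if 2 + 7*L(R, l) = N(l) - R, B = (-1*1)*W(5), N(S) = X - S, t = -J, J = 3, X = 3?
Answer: 1572/7 ≈ 224.57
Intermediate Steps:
W(x) = -7*x
t = -3 (t = -1*3 = -3)
N(S) = 3 - S
B = 35 (B = (-1*1)*(-7*5) = -1*(-35) = 35)
L(R, l) = 1/7 - R/7 - l/7 (L(R, l) = -2/7 + ((3 - l) - R)/7 = -2/7 + (3 - R - l)/7 = -2/7 + (3/7 - R/7 - l/7) = 1/7 - R/7 - l/7)
-81 - 69*L(B, t) = -81 - 69*(1/7 - 1/7*35 - 1/7*(-3)) = -81 - 69*(1/7 - 5 + 3/7) = -81 - 69*(-31/7) = -81 + 2139/7 = 1572/7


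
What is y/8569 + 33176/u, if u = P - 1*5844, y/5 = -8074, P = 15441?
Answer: -9376886/7476063 ≈ -1.2543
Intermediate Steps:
y = -40370 (y = 5*(-8074) = -40370)
u = 9597 (u = 15441 - 1*5844 = 15441 - 5844 = 9597)
y/8569 + 33176/u = -40370/8569 + 33176/9597 = -40370*1/8569 + 33176*(1/9597) = -3670/779 + 33176/9597 = -9376886/7476063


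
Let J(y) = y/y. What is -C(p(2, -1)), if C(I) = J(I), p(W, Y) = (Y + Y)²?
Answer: -1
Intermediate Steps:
J(y) = 1
p(W, Y) = 4*Y² (p(W, Y) = (2*Y)² = 4*Y²)
C(I) = 1
-C(p(2, -1)) = -1*1 = -1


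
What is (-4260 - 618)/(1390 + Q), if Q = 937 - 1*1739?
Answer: -813/98 ≈ -8.2959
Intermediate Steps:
Q = -802 (Q = 937 - 1739 = -802)
(-4260 - 618)/(1390 + Q) = (-4260 - 618)/(1390 - 802) = -4878/588 = -4878*1/588 = -813/98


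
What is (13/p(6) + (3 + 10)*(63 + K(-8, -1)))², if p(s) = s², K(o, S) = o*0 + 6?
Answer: 1043613025/1296 ≈ 8.0526e+5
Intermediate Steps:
K(o, S) = 6 (K(o, S) = 0 + 6 = 6)
(13/p(6) + (3 + 10)*(63 + K(-8, -1)))² = (13/(6²) + (3 + 10)*(63 + 6))² = (13/36 + 13*69)² = (13*(1/36) + 897)² = (13/36 + 897)² = (32305/36)² = 1043613025/1296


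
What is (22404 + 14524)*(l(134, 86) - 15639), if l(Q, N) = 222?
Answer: -569318976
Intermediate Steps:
(22404 + 14524)*(l(134, 86) - 15639) = (22404 + 14524)*(222 - 15639) = 36928*(-15417) = -569318976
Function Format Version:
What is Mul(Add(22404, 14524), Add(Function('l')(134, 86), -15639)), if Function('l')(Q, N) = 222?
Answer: -569318976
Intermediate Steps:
Mul(Add(22404, 14524), Add(Function('l')(134, 86), -15639)) = Mul(Add(22404, 14524), Add(222, -15639)) = Mul(36928, -15417) = -569318976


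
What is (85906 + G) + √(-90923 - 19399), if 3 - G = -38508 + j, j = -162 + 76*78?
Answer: 118651 + 9*I*√1362 ≈ 1.1865e+5 + 332.15*I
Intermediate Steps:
j = 5766 (j = -162 + 5928 = 5766)
G = 32745 (G = 3 - (-38508 + 5766) = 3 - 1*(-32742) = 3 + 32742 = 32745)
(85906 + G) + √(-90923 - 19399) = (85906 + 32745) + √(-90923 - 19399) = 118651 + √(-110322) = 118651 + 9*I*√1362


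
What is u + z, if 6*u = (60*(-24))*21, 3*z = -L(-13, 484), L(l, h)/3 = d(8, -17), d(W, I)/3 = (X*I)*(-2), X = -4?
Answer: -4632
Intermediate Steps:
d(W, I) = 24*I (d(W, I) = 3*(-4*I*(-2)) = 3*(8*I) = 24*I)
L(l, h) = -1224 (L(l, h) = 3*(24*(-17)) = 3*(-408) = -1224)
z = 408 (z = (-1*(-1224))/3 = (⅓)*1224 = 408)
u = -5040 (u = ((60*(-24))*21)/6 = (-1440*21)/6 = (⅙)*(-30240) = -5040)
u + z = -5040 + 408 = -4632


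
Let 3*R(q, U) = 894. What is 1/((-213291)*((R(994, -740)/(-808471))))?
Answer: 808471/63560718 ≈ 0.012720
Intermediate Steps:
R(q, U) = 298 (R(q, U) = (⅓)*894 = 298)
1/((-213291)*((R(994, -740)/(-808471)))) = 1/((-213291)*((298/(-808471)))) = -1/(213291*(298*(-1/808471))) = -1/(213291*(-298/808471)) = -1/213291*(-808471/298) = 808471/63560718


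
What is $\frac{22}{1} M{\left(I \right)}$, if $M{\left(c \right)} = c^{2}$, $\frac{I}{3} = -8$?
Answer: $12672$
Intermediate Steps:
$I = -24$ ($I = 3 \left(-8\right) = -24$)
$\frac{22}{1} M{\left(I \right)} = \frac{22}{1} \left(-24\right)^{2} = 22 \cdot 1 \cdot 576 = 22 \cdot 576 = 12672$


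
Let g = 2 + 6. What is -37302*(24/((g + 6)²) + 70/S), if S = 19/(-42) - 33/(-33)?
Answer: -5378873796/1127 ≈ -4.7727e+6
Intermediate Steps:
g = 8
S = 23/42 (S = 19*(-1/42) - 33*(-1/33) = -19/42 + 1 = 23/42 ≈ 0.54762)
-37302*(24/((g + 6)²) + 70/S) = -37302*(24/((8 + 6)²) + 70/(23/42)) = -37302*(24/(14²) + 70*(42/23)) = -37302*(24/196 + 2940/23) = -37302*(24*(1/196) + 2940/23) = -37302*(6/49 + 2940/23) = -37302*144198/1127 = -5378873796/1127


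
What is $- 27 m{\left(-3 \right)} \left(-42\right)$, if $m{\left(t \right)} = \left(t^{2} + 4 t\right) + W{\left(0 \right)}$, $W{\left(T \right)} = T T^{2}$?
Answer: $-3402$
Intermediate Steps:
$W{\left(T \right)} = T^{3}$
$m{\left(t \right)} = t^{2} + 4 t$ ($m{\left(t \right)} = \left(t^{2} + 4 t\right) + 0^{3} = \left(t^{2} + 4 t\right) + 0 = t^{2} + 4 t$)
$- 27 m{\left(-3 \right)} \left(-42\right) = - 27 \left(- 3 \left(4 - 3\right)\right) \left(-42\right) = - 27 \left(\left(-3\right) 1\right) \left(-42\right) = \left(-27\right) \left(-3\right) \left(-42\right) = 81 \left(-42\right) = -3402$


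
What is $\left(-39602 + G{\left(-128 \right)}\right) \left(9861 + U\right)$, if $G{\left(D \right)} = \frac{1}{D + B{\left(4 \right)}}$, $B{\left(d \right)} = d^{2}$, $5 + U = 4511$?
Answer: $- \frac{63723750975}{112} \approx -5.6896 \cdot 10^{8}$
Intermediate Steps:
$U = 4506$ ($U = -5 + 4511 = 4506$)
$G{\left(D \right)} = \frac{1}{16 + D}$ ($G{\left(D \right)} = \frac{1}{D + 4^{2}} = \frac{1}{D + 16} = \frac{1}{16 + D}$)
$\left(-39602 + G{\left(-128 \right)}\right) \left(9861 + U\right) = \left(-39602 + \frac{1}{16 - 128}\right) \left(9861 + 4506\right) = \left(-39602 + \frac{1}{-112}\right) 14367 = \left(-39602 - \frac{1}{112}\right) 14367 = \left(- \frac{4435425}{112}\right) 14367 = - \frac{63723750975}{112}$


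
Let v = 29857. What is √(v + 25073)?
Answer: √54930 ≈ 234.37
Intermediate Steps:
√(v + 25073) = √(29857 + 25073) = √54930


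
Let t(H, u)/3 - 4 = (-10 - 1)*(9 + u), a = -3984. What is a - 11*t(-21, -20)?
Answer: -8109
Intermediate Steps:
t(H, u) = -285 - 33*u (t(H, u) = 12 + 3*((-10 - 1)*(9 + u)) = 12 + 3*(-11*(9 + u)) = 12 + 3*(-99 - 11*u) = 12 + (-297 - 33*u) = -285 - 33*u)
a - 11*t(-21, -20) = -3984 - 11*(-285 - 33*(-20)) = -3984 - 11*(-285 + 660) = -3984 - 11*375 = -3984 - 1*4125 = -3984 - 4125 = -8109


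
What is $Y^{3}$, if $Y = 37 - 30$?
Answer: $343$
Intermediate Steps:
$Y = 7$ ($Y = 37 - 30 = 7$)
$Y^{3} = 7^{3} = 343$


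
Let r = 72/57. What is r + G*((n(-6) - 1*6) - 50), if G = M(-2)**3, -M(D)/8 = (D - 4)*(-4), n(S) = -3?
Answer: 7934312472/19 ≈ 4.1760e+8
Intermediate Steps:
M(D) = -128 + 32*D (M(D) = -8*(D - 4)*(-4) = -8*(-4 + D)*(-4) = -8*(16 - 4*D) = -128 + 32*D)
r = 24/19 (r = 72*(1/57) = 24/19 ≈ 1.2632)
G = -7077888 (G = (-128 + 32*(-2))**3 = (-128 - 64)**3 = (-192)**3 = -7077888)
r + G*((n(-6) - 1*6) - 50) = 24/19 - 7077888*((-3 - 1*6) - 50) = 24/19 - 7077888*((-3 - 6) - 50) = 24/19 - 7077888*(-9 - 50) = 24/19 - 7077888*(-59) = 24/19 + 417595392 = 7934312472/19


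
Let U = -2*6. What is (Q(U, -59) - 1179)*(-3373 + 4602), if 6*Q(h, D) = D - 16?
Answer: -2928707/2 ≈ -1.4644e+6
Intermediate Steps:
U = -12
Q(h, D) = -8/3 + D/6 (Q(h, D) = (D - 16)/6 = (-16 + D)/6 = -8/3 + D/6)
(Q(U, -59) - 1179)*(-3373 + 4602) = ((-8/3 + (⅙)*(-59)) - 1179)*(-3373 + 4602) = ((-8/3 - 59/6) - 1179)*1229 = (-25/2 - 1179)*1229 = -2383/2*1229 = -2928707/2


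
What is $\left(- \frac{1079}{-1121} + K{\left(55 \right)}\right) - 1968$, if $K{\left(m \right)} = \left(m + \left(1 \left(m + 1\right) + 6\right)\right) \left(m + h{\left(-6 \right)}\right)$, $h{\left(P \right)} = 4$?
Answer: $\frac{5533214}{1121} \approx 4936.0$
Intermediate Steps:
$K{\left(m \right)} = \left(4 + m\right) \left(7 + 2 m\right)$ ($K{\left(m \right)} = \left(m + \left(1 \left(m + 1\right) + 6\right)\right) \left(m + 4\right) = \left(m + \left(1 \left(1 + m\right) + 6\right)\right) \left(4 + m\right) = \left(m + \left(\left(1 + m\right) + 6\right)\right) \left(4 + m\right) = \left(m + \left(7 + m\right)\right) \left(4 + m\right) = \left(7 + 2 m\right) \left(4 + m\right) = \left(4 + m\right) \left(7 + 2 m\right)$)
$\left(- \frac{1079}{-1121} + K{\left(55 \right)}\right) - 1968 = \left(- \frac{1079}{-1121} + \left(28 + 2 \cdot 55^{2} + 15 \cdot 55\right)\right) - 1968 = \left(\left(-1079\right) \left(- \frac{1}{1121}\right) + \left(28 + 2 \cdot 3025 + 825\right)\right) - 1968 = \left(\frac{1079}{1121} + \left(28 + 6050 + 825\right)\right) - 1968 = \left(\frac{1079}{1121} + 6903\right) - 1968 = \frac{7739342}{1121} - 1968 = \frac{5533214}{1121}$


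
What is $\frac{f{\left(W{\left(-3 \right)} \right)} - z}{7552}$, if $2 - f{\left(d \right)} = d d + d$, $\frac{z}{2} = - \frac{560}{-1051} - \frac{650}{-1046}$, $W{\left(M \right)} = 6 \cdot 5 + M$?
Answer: $- \frac{25982647}{259445656} \approx -0.10015$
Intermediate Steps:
$W{\left(M \right)} = 30 + M$
$z = \frac{1268910}{549673}$ ($z = 2 \left(- \frac{560}{-1051} - \frac{650}{-1046}\right) = 2 \left(\left(-560\right) \left(- \frac{1}{1051}\right) - - \frac{325}{523}\right) = 2 \left(\frac{560}{1051} + \frac{325}{523}\right) = 2 \cdot \frac{634455}{549673} = \frac{1268910}{549673} \approx 2.3085$)
$f{\left(d \right)} = 2 - d - d^{2}$ ($f{\left(d \right)} = 2 - \left(d d + d\right) = 2 - \left(d^{2} + d\right) = 2 - \left(d + d^{2}\right) = 2 - d - d^{2}$)
$\frac{f{\left(W{\left(-3 \right)} \right)} - z}{7552} = \frac{\left(2 - \left(30 - 3\right) - \left(30 - 3\right)^{2}\right) - \frac{1268910}{549673}}{7552} = \left(\left(2 - 27 - 27^{2}\right) - \frac{1268910}{549673}\right) \frac{1}{7552} = \left(\left(2 - 27 - 729\right) - \frac{1268910}{549673}\right) \frac{1}{7552} = \left(-754 - \frac{1268910}{549673}\right) \frac{1}{7552} = \left(- \frac{415722352}{549673}\right) \frac{1}{7552} = - \frac{25982647}{259445656}$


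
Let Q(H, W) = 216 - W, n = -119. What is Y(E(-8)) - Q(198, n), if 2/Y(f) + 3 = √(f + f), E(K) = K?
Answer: -8381/25 - 8*I/25 ≈ -335.24 - 0.32*I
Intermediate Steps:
Y(f) = 2/(-3 + √2*√f) (Y(f) = 2/(-3 + √(f + f)) = 2/(-3 + √(2*f)) = 2/(-3 + √2*√f))
Y(E(-8)) - Q(198, n) = 2/(-3 + √2*√(-8)) - (216 - 1*(-119)) = 2/(-3 + √2*(2*I*√2)) - (216 + 119) = 2/(-3 + 4*I) - 1*335 = 2*((-3 - 4*I)/25) - 335 = 2*(-3 - 4*I)/25 - 335 = -335 + 2*(-3 - 4*I)/25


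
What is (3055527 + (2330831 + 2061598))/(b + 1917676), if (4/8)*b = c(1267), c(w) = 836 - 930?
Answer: 1861989/479372 ≈ 3.8842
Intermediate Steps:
c(w) = -94
b = -188 (b = 2*(-94) = -188)
(3055527 + (2330831 + 2061598))/(b + 1917676) = (3055527 + (2330831 + 2061598))/(-188 + 1917676) = (3055527 + 4392429)/1917488 = 7447956*(1/1917488) = 1861989/479372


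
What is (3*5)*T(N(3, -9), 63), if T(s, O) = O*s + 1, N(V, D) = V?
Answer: 2850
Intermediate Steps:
T(s, O) = 1 + O*s
(3*5)*T(N(3, -9), 63) = (3*5)*(1 + 63*3) = 15*(1 + 189) = 15*190 = 2850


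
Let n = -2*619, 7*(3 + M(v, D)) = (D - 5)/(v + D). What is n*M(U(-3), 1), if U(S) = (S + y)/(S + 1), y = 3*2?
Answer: 16094/7 ≈ 2299.1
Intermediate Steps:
y = 6
U(S) = (6 + S)/(1 + S) (U(S) = (S + 6)/(S + 1) = (6 + S)/(1 + S))
M(v, D) = -3 + (-5 + D)/(7*(D + v)) (M(v, D) = -3 + ((D - 5)/(v + D))/7 = -3 + ((-5 + D)/(D + v))/7 = -3 + (-5 + D)/(7*(D + v)))
n = -1238
n*M(U(-3), 1) = -1238*(-5 - 21*(6 - 3)/(1 - 3) - 20*1)/(7*(1 + (6 - 3)/(1 - 3))) = -1238*(-5 - 21*3/(-2) - 20)/(7*(1 + 3/(-2))) = -1238*(-5 - (-21)*3/2 - 20)/(7*(1 - ½*3)) = -1238*(-5 - 21*(-3/2) - 20)/(7*(1 - 3/2)) = -1238*(-5 + 63/2 - 20)/(7*(-½)) = -1238*(-2)*13/(7*2) = -1238*(-13/7) = 16094/7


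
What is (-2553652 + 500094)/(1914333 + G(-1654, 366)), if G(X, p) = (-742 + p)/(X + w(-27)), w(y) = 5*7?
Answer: -3324710402/3099305503 ≈ -1.0727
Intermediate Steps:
w(y) = 35
G(X, p) = (-742 + p)/(35 + X) (G(X, p) = (-742 + p)/(X + 35) = (-742 + p)/(35 + X))
(-2553652 + 500094)/(1914333 + G(-1654, 366)) = (-2553652 + 500094)/(1914333 + (-742 + 366)/(35 - 1654)) = -2053558/(1914333 - 376/(-1619)) = -2053558/(1914333 - 1/1619*(-376)) = -2053558/(1914333 + 376/1619) = -2053558/3099305503/1619 = -2053558*1619/3099305503 = -3324710402/3099305503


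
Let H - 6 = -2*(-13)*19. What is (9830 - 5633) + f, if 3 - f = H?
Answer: 3700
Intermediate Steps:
H = 500 (H = 6 - 2*(-13)*19 = 6 + 26*19 = 6 + 494 = 500)
f = -497 (f = 3 - 1*500 = 3 - 500 = -497)
(9830 - 5633) + f = (9830 - 5633) - 497 = 4197 - 497 = 3700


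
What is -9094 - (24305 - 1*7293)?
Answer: -26106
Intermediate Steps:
-9094 - (24305 - 1*7293) = -9094 - (24305 - 7293) = -9094 - 1*17012 = -9094 - 17012 = -26106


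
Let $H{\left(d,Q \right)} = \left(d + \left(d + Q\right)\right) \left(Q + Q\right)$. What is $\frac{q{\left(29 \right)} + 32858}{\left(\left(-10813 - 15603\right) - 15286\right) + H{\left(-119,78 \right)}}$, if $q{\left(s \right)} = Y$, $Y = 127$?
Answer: $- \frac{32985}{66662} \approx -0.49481$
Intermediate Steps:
$H{\left(d,Q \right)} = 2 Q \left(Q + 2 d\right)$ ($H{\left(d,Q \right)} = \left(d + \left(Q + d\right)\right) 2 Q = \left(Q + 2 d\right) 2 Q = 2 Q \left(Q + 2 d\right)$)
$q{\left(s \right)} = 127$
$\frac{q{\left(29 \right)} + 32858}{\left(\left(-10813 - 15603\right) - 15286\right) + H{\left(-119,78 \right)}} = \frac{127 + 32858}{\left(\left(-10813 - 15603\right) - 15286\right) + 2 \cdot 78 \left(78 + 2 \left(-119\right)\right)} = \frac{32985}{\left(-26416 - 15286\right) + 2 \cdot 78 \left(78 - 238\right)} = \frac{32985}{-41702 + 2 \cdot 78 \left(-160\right)} = \frac{32985}{-41702 - 24960} = \frac{32985}{-66662} = 32985 \left(- \frac{1}{66662}\right) = - \frac{32985}{66662}$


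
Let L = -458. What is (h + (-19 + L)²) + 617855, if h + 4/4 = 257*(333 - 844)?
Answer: 714056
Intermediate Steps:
h = -131328 (h = -1 + 257*(333 - 844) = -1 + 257*(-511) = -1 - 131327 = -131328)
(h + (-19 + L)²) + 617855 = (-131328 + (-19 - 458)²) + 617855 = (-131328 + (-477)²) + 617855 = (-131328 + 227529) + 617855 = 96201 + 617855 = 714056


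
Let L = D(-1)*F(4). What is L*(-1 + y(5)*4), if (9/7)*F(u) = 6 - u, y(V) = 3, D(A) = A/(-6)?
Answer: 77/27 ≈ 2.8519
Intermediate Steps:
D(A) = -A/6 (D(A) = A*(-1/6) = -A/6)
F(u) = 14/3 - 7*u/9 (F(u) = 7*(6 - u)/9 = 14/3 - 7*u/9)
L = 7/27 (L = (-1/6*(-1))*(14/3 - 7/9*4) = (14/3 - 28/9)/6 = (1/6)*(14/9) = 7/27 ≈ 0.25926)
L*(-1 + y(5)*4) = 7*(-1 + 3*4)/27 = 7*(-1 + 12)/27 = (7/27)*11 = 77/27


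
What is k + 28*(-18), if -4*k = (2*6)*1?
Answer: -507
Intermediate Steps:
k = -3 (k = -2*6/4 = -3 ≈ -3.0000)
k + 28*(-18) = -3 + 28*(-18) = -3 - 504 = -507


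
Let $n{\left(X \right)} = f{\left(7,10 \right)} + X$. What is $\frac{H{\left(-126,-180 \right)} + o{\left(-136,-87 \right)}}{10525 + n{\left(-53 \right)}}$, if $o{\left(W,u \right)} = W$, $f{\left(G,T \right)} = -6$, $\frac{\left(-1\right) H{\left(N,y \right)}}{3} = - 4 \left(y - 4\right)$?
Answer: $- \frac{1172}{5233} \approx -0.22396$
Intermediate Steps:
$H{\left(N,y \right)} = -48 + 12 y$ ($H{\left(N,y \right)} = - 3 \left(- 4 \left(y - 4\right)\right) = - 3 \left(- 4 \left(-4 + y\right)\right) = - 3 \left(16 - 4 y\right) = -48 + 12 y$)
$n{\left(X \right)} = -6 + X$
$\frac{H{\left(-126,-180 \right)} + o{\left(-136,-87 \right)}}{10525 + n{\left(-53 \right)}} = \frac{\left(-48 + 12 \left(-180\right)\right) - 136}{10525 - 59} = \frac{\left(-48 - 2160\right) - 136}{10525 - 59} = \frac{-2208 - 136}{10466} = \left(-2344\right) \frac{1}{10466} = - \frac{1172}{5233}$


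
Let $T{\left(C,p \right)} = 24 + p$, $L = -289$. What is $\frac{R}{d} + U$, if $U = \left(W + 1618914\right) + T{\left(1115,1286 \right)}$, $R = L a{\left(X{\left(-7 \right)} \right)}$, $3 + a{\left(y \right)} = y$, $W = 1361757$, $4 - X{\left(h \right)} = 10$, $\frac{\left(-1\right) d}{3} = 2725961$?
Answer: $\frac{8128763907874}{2725961} \approx 2.982 \cdot 10^{6}$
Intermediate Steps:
$d = -8177883$ ($d = \left(-3\right) 2725961 = -8177883$)
$X{\left(h \right)} = -6$ ($X{\left(h \right)} = 4 - 10 = -6$)
$a{\left(y \right)} = -3 + y$
$R = 2601$ ($R = - 289 \left(-3 - 6\right) = \left(-289\right) \left(-9\right) = 2601$)
$U = 2981981$ ($U = \left(1361757 + 1618914\right) + \left(24 + 1286\right) = 2980671 + 1310 = 2981981$)
$\frac{R}{d} + U = \frac{2601}{-8177883} + 2981981 = 2601 \left(- \frac{1}{8177883}\right) + 2981981 = - \frac{867}{2725961} + 2981981 = \frac{8128763907874}{2725961}$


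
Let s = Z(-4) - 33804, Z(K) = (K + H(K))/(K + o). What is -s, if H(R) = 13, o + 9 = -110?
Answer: 1385967/41 ≈ 33804.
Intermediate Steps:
o = -119 (o = -9 - 110 = -119)
Z(K) = (13 + K)/(-119 + K) (Z(K) = (K + 13)/(K - 119) = (13 + K)/(-119 + K))
s = -1385967/41 (s = (13 - 4)/(-119 - 4) - 33804 = 9/(-123) - 33804 = -1/123*9 - 33804 = -3/41 - 33804 = -1385967/41 ≈ -33804.)
-s = -1*(-1385967/41) = 1385967/41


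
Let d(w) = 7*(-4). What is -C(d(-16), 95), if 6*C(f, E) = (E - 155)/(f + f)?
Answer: -5/28 ≈ -0.17857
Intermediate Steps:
d(w) = -28
C(f, E) = (-155 + E)/(12*f) (C(f, E) = ((E - 155)/(f + f))/6 = ((-155 + E)/((2*f)))/6 = ((-155 + E)*(1/(2*f)))/6 = ((-155 + E)/(2*f))/6 = (-155 + E)/(12*f))
-C(d(-16), 95) = -(-155 + 95)/(12*(-28)) = -(-1)*(-60)/(12*28) = -1*5/28 = -5/28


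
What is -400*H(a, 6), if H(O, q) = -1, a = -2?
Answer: 400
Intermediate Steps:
-400*H(a, 6) = -400*(-1) = 400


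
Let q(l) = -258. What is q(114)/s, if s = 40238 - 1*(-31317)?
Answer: -258/71555 ≈ -0.0036056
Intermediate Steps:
s = 71555 (s = 40238 + 31317 = 71555)
q(114)/s = -258/71555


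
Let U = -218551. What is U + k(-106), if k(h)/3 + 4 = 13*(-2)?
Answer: -218641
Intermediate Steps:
k(h) = -90 (k(h) = -12 + 3*(13*(-2)) = -12 + 3*(-26) = -12 - 78 = -90)
U + k(-106) = -218551 - 90 = -218641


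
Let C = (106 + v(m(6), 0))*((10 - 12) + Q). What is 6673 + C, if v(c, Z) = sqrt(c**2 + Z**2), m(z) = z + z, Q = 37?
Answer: 10803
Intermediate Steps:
m(z) = 2*z
v(c, Z) = sqrt(Z**2 + c**2)
C = 4130 (C = (106 + sqrt(0**2 + (2*6)**2))*((10 - 12) + 37) = (106 + sqrt(0 + 12**2))*(-2 + 37) = (106 + sqrt(0 + 144))*35 = (106 + sqrt(144))*35 = (106 + 12)*35 = 118*35 = 4130)
6673 + C = 6673 + 4130 = 10803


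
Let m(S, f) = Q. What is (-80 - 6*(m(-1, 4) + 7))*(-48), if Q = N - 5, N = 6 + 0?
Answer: 6144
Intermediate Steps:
N = 6
Q = 1 (Q = 6 - 5 = 1)
m(S, f) = 1
(-80 - 6*(m(-1, 4) + 7))*(-48) = (-80 - 6*(1 + 7))*(-48) = (-80 - 6*8)*(-48) = (-80 - 48)*(-48) = -128*(-48) = 6144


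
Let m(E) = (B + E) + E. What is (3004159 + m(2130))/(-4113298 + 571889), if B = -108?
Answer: -3008311/3541409 ≈ -0.84947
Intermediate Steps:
m(E) = -108 + 2*E (m(E) = (-108 + E) + E = -108 + 2*E)
(3004159 + m(2130))/(-4113298 + 571889) = (3004159 + (-108 + 2*2130))/(-4113298 + 571889) = (3004159 + (-108 + 4260))/(-3541409) = (3004159 + 4152)*(-1/3541409) = 3008311*(-1/3541409) = -3008311/3541409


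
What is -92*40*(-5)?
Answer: 18400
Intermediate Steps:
-92*40*(-5) = -3680*(-5) = 18400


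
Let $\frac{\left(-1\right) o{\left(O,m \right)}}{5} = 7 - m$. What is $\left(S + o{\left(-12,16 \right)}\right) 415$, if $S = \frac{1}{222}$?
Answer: $\frac{4146265}{222} \approx 18677.0$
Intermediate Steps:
$S = \frac{1}{222} \approx 0.0045045$
$o{\left(O,m \right)} = -35 + 5 m$ ($o{\left(O,m \right)} = - 5 \left(7 - m\right) = -35 + 5 m$)
$\left(S + o{\left(-12,16 \right)}\right) 415 = \left(\frac{1}{222} + \left(-35 + 5 \cdot 16\right)\right) 415 = \left(\frac{1}{222} + \left(-35 + 80\right)\right) 415 = \left(\frac{1}{222} + 45\right) 415 = \frac{9991}{222} \cdot 415 = \frac{4146265}{222}$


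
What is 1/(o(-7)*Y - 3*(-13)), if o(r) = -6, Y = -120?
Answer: 1/759 ≈ 0.0013175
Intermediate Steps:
1/(o(-7)*Y - 3*(-13)) = 1/(-6*(-120) - 3*(-13)) = 1/(720 + 39) = 1/759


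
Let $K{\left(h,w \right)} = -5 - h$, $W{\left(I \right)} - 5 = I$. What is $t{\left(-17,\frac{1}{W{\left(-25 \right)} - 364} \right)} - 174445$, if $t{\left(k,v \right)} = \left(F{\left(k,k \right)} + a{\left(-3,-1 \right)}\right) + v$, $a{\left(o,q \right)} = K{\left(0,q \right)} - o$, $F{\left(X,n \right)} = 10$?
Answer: $- \frac{66983809}{384} \approx -1.7444 \cdot 10^{5}$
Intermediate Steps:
$W{\left(I \right)} = 5 + I$
$a{\left(o,q \right)} = -5 - o$ ($a{\left(o,q \right)} = \left(-5 - 0\right) - o = \left(-5 + 0\right) - o = -5 - o$)
$t{\left(k,v \right)} = 8 + v$ ($t{\left(k,v \right)} = \left(10 - 2\right) + v = 8 + v$)
$t{\left(-17,\frac{1}{W{\left(-25 \right)} - 364} \right)} - 174445 = \left(8 + \frac{1}{\left(5 - 25\right) - 364}\right) - 174445 = \left(8 + \frac{1}{-20 - 364}\right) - 174445 = \left(8 + \frac{1}{-384}\right) - 174445 = \left(8 - \frac{1}{384}\right) - 174445 = \frac{3071}{384} - 174445 = - \frac{66983809}{384}$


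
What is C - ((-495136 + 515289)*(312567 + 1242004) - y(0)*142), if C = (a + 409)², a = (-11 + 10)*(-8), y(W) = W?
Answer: -31329095474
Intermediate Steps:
a = 8 (a = -1*(-8) = 8)
C = 173889 (C = (8 + 409)² = 417² = 173889)
C - ((-495136 + 515289)*(312567 + 1242004) - y(0)*142) = 173889 - ((-495136 + 515289)*(312567 + 1242004) - 0*142) = 173889 - (20153*1554571 - 1*0) = 173889 - (31329269363 + 0) = 173889 - 1*31329269363 = 173889 - 31329269363 = -31329095474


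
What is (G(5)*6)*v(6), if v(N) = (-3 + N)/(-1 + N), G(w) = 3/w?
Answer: 54/25 ≈ 2.1600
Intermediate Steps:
v(N) = (-3 + N)/(-1 + N)
(G(5)*6)*v(6) = ((3/5)*6)*((-3 + 6)/(-1 + 6)) = ((3*(⅕))*6)*(3/5) = ((⅗)*6)*((⅕)*3) = (18/5)*(⅗) = 54/25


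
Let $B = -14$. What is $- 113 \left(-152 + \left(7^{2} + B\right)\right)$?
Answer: $13221$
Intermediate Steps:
$- 113 \left(-152 + \left(7^{2} + B\right)\right) = - 113 \left(-152 - \left(14 - 7^{2}\right)\right) = - 113 \left(-152 + \left(49 - 14\right)\right) = - 113 \left(-152 + 35\right) = \left(-113\right) \left(-117\right) = 13221$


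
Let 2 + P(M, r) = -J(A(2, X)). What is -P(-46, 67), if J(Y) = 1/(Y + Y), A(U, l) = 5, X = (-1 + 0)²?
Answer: 21/10 ≈ 2.1000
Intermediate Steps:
X = 1 (X = (-1)² = 1)
J(Y) = 1/(2*Y)
P(M, r) = -21/10 (P(M, r) = -2 - 1/(2*5) = -2 - 1*⅒ = -2 - ⅒ = -21/10)
-P(-46, 67) = -1*(-21/10) = 21/10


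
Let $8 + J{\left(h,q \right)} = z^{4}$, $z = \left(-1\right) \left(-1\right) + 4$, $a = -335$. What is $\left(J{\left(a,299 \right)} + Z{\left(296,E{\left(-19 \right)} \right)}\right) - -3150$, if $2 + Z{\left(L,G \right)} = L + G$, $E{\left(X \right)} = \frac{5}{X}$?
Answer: $\frac{77154}{19} \approx 4060.7$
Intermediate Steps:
$z = 5$ ($z = 1 + 4 = 5$)
$Z{\left(L,G \right)} = -2 + G + L$ ($Z{\left(L,G \right)} = -2 + \left(L + G\right) = -2 + \left(G + L\right) = -2 + G + L$)
$J{\left(h,q \right)} = 617$ ($J{\left(h,q \right)} = -8 + 5^{4} = -8 + 625 = 617$)
$\left(J{\left(a,299 \right)} + Z{\left(296,E{\left(-19 \right)} \right)}\right) - -3150 = \left(617 + \left(-2 + \frac{5}{-19} + 296\right)\right) - -3150 = \left(617 + \left(-2 + 5 \left(- \frac{1}{19}\right) + 296\right)\right) + 3150 = \left(617 - - \frac{5581}{19}\right) + 3150 = \left(617 + \frac{5581}{19}\right) + 3150 = \frac{17304}{19} + 3150 = \frac{77154}{19}$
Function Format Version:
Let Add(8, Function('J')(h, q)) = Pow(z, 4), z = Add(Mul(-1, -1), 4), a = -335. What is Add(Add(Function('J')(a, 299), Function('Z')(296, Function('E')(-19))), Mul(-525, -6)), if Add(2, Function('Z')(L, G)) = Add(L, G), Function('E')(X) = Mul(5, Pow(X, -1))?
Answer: Rational(77154, 19) ≈ 4060.7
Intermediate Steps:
z = 5 (z = Add(1, 4) = 5)
Function('Z')(L, G) = Add(-2, G, L) (Function('Z')(L, G) = Add(-2, Add(L, G)) = Add(-2, Add(G, L)) = Add(-2, G, L))
Function('J')(h, q) = 617 (Function('J')(h, q) = Add(-8, Pow(5, 4)) = Add(-8, 625) = 617)
Add(Add(Function('J')(a, 299), Function('Z')(296, Function('E')(-19))), Mul(-525, -6)) = Add(Add(617, Add(-2, Mul(5, Pow(-19, -1)), 296)), Mul(-525, -6)) = Add(Add(617, Add(-2, Mul(5, Rational(-1, 19)), 296)), 3150) = Add(Add(617, Add(-2, Rational(-5, 19), 296)), 3150) = Add(Add(617, Rational(5581, 19)), 3150) = Add(Rational(17304, 19), 3150) = Rational(77154, 19)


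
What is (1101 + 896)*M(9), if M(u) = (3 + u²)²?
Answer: 14090832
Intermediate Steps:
(1101 + 896)*M(9) = (1101 + 896)*(3 + 9²)² = 1997*(3 + 81)² = 1997*84² = 1997*7056 = 14090832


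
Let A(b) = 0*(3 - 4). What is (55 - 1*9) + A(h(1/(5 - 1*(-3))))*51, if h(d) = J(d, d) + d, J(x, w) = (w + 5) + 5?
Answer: 46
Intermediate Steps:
J(x, w) = 10 + w (J(x, w) = (5 + w) + 5 = 10 + w)
h(d) = 10 + 2*d (h(d) = (10 + d) + d = 10 + 2*d)
A(b) = 0 (A(b) = 0*(-1) = 0)
(55 - 1*9) + A(h(1/(5 - 1*(-3))))*51 = (55 - 1*9) + 0*51 = (55 - 9) + 0 = 46 + 0 = 46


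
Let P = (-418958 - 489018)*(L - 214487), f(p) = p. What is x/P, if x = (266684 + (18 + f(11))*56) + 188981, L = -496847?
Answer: 457289/645874199984 ≈ 7.0802e-7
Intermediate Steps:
x = 457289 (x = (266684 + (18 + 11)*56) + 188981 = (266684 + 29*56) + 188981 = (266684 + 1624) + 188981 = 268308 + 188981 = 457289)
P = 645874199984 (P = (-418958 - 489018)*(-496847 - 214487) = -907976*(-711334) = 645874199984)
x/P = 457289/645874199984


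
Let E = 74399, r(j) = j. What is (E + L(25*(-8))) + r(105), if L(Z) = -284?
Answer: 74220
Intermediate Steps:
(E + L(25*(-8))) + r(105) = (74399 - 284) + 105 = 74115 + 105 = 74220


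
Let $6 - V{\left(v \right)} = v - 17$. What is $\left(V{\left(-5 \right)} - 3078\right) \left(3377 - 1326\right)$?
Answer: $-6255550$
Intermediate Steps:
$V{\left(v \right)} = 23 - v$ ($V{\left(v \right)} = 6 - \left(v - 17\right) = 6 - \left(-17 + v\right) = 23 - v$)
$\left(V{\left(-5 \right)} - 3078\right) \left(3377 - 1326\right) = \left(\left(23 - -5\right) - 3078\right) \left(3377 - 1326\right) = \left(\left(23 + 5\right) - 3078\right) 2051 = \left(28 - 3078\right) 2051 = \left(-3050\right) 2051 = -6255550$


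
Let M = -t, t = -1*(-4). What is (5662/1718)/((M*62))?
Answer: -2831/213032 ≈ -0.013289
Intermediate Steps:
t = 4
M = -4 (M = -1*4 = -4)
(5662/1718)/((M*62)) = (5662/1718)/((-4*62)) = (5662*(1/1718))/(-248) = (2831/859)*(-1/248) = -2831/213032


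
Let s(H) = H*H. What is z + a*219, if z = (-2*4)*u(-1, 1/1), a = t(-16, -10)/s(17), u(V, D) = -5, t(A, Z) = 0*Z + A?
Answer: 8056/289 ≈ 27.875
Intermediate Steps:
t(A, Z) = A (t(A, Z) = 0 + A = A)
s(H) = H²
a = -16/289 (a = -16/(17²) = -16/289 ≈ -0.055363)
z = 40 (z = -2*4*(-5) = -8*(-5) = 40)
z + a*219 = 40 - 16/289*219 = 40 - 3504/289 = 8056/289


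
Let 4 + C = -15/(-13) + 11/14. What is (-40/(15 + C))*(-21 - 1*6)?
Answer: 13104/157 ≈ 83.465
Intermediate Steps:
C = -375/182 (C = -4 + (-15/(-13) + 11/14) = -4 + (-15*(-1/13) + 11*(1/14)) = -4 + (15/13 + 11/14) = -4 + 353/182 = -375/182 ≈ -2.0604)
(-40/(15 + C))*(-21 - 1*6) = (-40/(15 - 375/182))*(-21 - 1*6) = (-40/(2355/182))*(-21 - 6) = ((182/2355)*(-40))*(-27) = -1456/471*(-27) = 13104/157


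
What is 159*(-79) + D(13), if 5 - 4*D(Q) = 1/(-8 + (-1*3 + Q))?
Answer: -100479/8 ≈ -12560.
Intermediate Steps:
D(Q) = 5/4 - 1/(4*(-11 + Q)) (D(Q) = 5/4 - 1/(4*(-8 + (-1*3 + Q))) = 5/4 - 1/(4*(-8 + (-3 + Q))) = 5/4 - 1/(4*(-11 + Q)))
159*(-79) + D(13) = 159*(-79) + (-56 + 5*13)/(4*(-11 + 13)) = -12561 + (1/4)*(-56 + 65)/2 = -12561 + (1/4)*(1/2)*9 = -12561 + 9/8 = -100479/8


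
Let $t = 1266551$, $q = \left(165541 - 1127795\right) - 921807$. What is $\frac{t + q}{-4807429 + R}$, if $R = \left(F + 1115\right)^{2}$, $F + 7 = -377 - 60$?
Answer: $\frac{308755}{2178594} \approx 0.14172$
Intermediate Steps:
$q = -1884061$ ($q = -962254 - 921807 = -1884061$)
$F = -444$ ($F = -7 - 437 = -444$)
$R = 450241$ ($R = \left(-444 + 1115\right)^{2} = 671^{2} = 450241$)
$\frac{t + q}{-4807429 + R} = \frac{1266551 - 1884061}{-4807429 + 450241} = - \frac{617510}{-4357188} = \left(-617510\right) \left(- \frac{1}{4357188}\right) = \frac{308755}{2178594}$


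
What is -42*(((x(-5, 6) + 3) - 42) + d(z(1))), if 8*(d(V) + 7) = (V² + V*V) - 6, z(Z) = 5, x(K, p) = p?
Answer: 1449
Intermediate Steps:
d(V) = -31/4 + V²/4 (d(V) = -7 + ((V² + V*V) - 6)/8 = -7 + ((V² + V²) - 6)/8 = -7 + (2*V² - 6)/8 = -7 + (-6 + 2*V²)/8 = -7 + (-¾ + V²/4) = -31/4 + V²/4)
-42*(((x(-5, 6) + 3) - 42) + d(z(1))) = -42*(((6 + 3) - 42) + (-31/4 + (¼)*5²)) = -42*((9 - 42) + (-31/4 + (¼)*25)) = -42*(-33 + (-31/4 + 25/4)) = -42*(-33 - 3/2) = -42*(-69/2) = 1449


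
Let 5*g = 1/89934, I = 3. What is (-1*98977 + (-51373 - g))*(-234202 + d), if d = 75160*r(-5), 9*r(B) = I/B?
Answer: 24258993508764319/674505 ≈ 3.5966e+10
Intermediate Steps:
r(B) = 1/(3*B) (r(B) = (3/B)/9 = 1/(3*B))
d = -15032/3 (d = 75160*((1/3)/(-5)) = 75160*((1/3)*(-1/5)) = 75160*(-1/15) = -15032/3 ≈ -5010.7)
g = 1/449670 (g = (1/5)/89934 = (1/5)*(1/89934) = 1/449670 ≈ 2.2239e-6)
(-1*98977 + (-51373 - g))*(-234202 + d) = (-1*98977 + (-51373 - 1*1/449670))*(-234202 - 15032/3) = (-98977 + (-51373 - 1/449670))*(-717638/3) = (-98977 - 23100896911/449670)*(-717638/3) = -67607884501/449670*(-717638/3) = 24258993508764319/674505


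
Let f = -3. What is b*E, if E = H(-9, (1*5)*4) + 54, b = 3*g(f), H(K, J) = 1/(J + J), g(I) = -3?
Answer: -19449/40 ≈ -486.23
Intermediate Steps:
H(K, J) = 1/(2*J)
b = -9 (b = 3*(-3) = -9)
E = 2161/40 (E = 1/(2*(((1*5)*4))) + 54 = 1/(2*((5*4))) + 54 = (1/2)/20 + 54 = (1/2)*(1/20) + 54 = 1/40 + 54 = 2161/40 ≈ 54.025)
b*E = -9*2161/40 = -19449/40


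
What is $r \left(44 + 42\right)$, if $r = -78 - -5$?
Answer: $-6278$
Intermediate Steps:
$r = -73$ ($r = -78 + 5 = -73$)
$r \left(44 + 42\right) = - 73 \left(44 + 42\right) = \left(-73\right) 86 = -6278$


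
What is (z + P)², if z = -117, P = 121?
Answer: 16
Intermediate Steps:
(z + P)² = (-117 + 121)² = 4² = 16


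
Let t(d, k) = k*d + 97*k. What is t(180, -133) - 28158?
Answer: -64999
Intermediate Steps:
t(d, k) = 97*k + d*k (t(d, k) = d*k + 97*k = 97*k + d*k)
t(180, -133) - 28158 = -133*(97 + 180) - 28158 = -133*277 - 28158 = -36841 - 28158 = -64999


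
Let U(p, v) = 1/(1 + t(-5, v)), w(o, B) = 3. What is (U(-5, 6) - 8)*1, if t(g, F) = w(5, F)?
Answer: -31/4 ≈ -7.7500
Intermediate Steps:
t(g, F) = 3
U(p, v) = ¼ (U(p, v) = 1/(1 + 3) = 1/4 = ¼)
(U(-5, 6) - 8)*1 = (¼ - 8)*1 = -31/4*1 = -31/4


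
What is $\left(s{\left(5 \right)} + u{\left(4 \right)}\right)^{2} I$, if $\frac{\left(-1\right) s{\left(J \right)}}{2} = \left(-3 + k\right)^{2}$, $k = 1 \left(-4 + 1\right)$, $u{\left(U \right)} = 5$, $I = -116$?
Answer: $-520724$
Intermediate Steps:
$k = -3$ ($k = 1 \left(-3\right) = -3$)
$s{\left(J \right)} = -72$ ($s{\left(J \right)} = - 2 \left(-3 - 3\right)^{2} = - 2 \left(-6\right)^{2} = \left(-2\right) 36 = -72$)
$\left(s{\left(5 \right)} + u{\left(4 \right)}\right)^{2} I = \left(-72 + 5\right)^{2} \left(-116\right) = \left(-67\right)^{2} \left(-116\right) = 4489 \left(-116\right) = -520724$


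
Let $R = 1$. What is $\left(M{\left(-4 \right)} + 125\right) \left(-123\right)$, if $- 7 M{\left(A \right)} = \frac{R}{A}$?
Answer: $- \frac{430623}{28} \approx -15379.0$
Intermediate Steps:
$M{\left(A \right)} = - \frac{1}{7 A}$ ($M{\left(A \right)} = - \frac{1 \frac{1}{A}}{7} = - \frac{1}{7 A}$)
$\left(M{\left(-4 \right)} + 125\right) \left(-123\right) = \left(- \frac{1}{7 \left(-4\right)} + 125\right) \left(-123\right) = \left(\left(- \frac{1}{7}\right) \left(- \frac{1}{4}\right) + 125\right) \left(-123\right) = \left(\frac{1}{28} + 125\right) \left(-123\right) = \frac{3501}{28} \left(-123\right) = - \frac{430623}{28}$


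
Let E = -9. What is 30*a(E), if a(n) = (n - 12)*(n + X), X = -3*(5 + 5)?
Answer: 24570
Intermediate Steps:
X = -30 (X = -3*10 = -30)
a(n) = (-30 + n)*(-12 + n) (a(n) = (n - 12)*(n - 30) = (-12 + n)*(-30 + n) = (-30 + n)*(-12 + n))
30*a(E) = 30*(360 + (-9)² - 42*(-9)) = 30*(360 + 81 + 378) = 30*819 = 24570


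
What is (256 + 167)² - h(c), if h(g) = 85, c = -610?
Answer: 178844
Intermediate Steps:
(256 + 167)² - h(c) = (256 + 167)² - 1*85 = 423² - 85 = 178929 - 85 = 178844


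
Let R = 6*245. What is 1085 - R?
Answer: -385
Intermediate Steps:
R = 1470
1085 - R = 1085 - 1*1470 = 1085 - 1470 = -385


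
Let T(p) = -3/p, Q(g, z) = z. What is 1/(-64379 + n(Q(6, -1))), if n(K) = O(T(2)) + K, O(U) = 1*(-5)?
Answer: -1/64385 ≈ -1.5532e-5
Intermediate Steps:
O(U) = -5
n(K) = -5 + K
1/(-64379 + n(Q(6, -1))) = 1/(-64379 + (-5 - 1)) = 1/(-64379 - 6) = 1/(-64385) = -1/64385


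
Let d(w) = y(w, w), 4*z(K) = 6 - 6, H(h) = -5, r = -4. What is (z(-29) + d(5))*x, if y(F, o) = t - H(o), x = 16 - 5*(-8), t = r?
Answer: 56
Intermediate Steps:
t = -4
x = 56 (x = 16 + 40 = 56)
z(K) = 0 (z(K) = (6 - 6)/4 = (¼)*0 = 0)
y(F, o) = 1 (y(F, o) = -4 - 1*(-5) = -4 + 5 = 1)
d(w) = 1
(z(-29) + d(5))*x = (0 + 1)*56 = 1*56 = 56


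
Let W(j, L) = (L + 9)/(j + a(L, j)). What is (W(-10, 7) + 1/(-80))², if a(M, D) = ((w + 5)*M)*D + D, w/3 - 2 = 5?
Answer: 1521/3385600 ≈ 0.00044926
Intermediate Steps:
w = 21 (w = 6 + 3*5 = 6 + 15 = 21)
a(M, D) = D + 26*D*M (a(M, D) = ((21 + 5)*M)*D + D = (26*M)*D + D = 26*D*M + D = D + 26*D*M)
W(j, L) = (9 + L)/(j + j*(1 + 26*L)) (W(j, L) = (L + 9)/(j + j*(1 + 26*L)) = (9 + L)/(j + j*(1 + 26*L)))
(W(-10, 7) + 1/(-80))² = ((½)*(9 + 7)/(-10*(1 + 13*7)) + 1/(-80))² = ((½)*(-⅒)*16/(1 + 91) - 1/80)² = ((½)*(-⅒)*16/92 - 1/80)² = ((½)*(-⅒)*(1/92)*16 - 1/80)² = (-1/115 - 1/80)² = (-39/1840)² = 1521/3385600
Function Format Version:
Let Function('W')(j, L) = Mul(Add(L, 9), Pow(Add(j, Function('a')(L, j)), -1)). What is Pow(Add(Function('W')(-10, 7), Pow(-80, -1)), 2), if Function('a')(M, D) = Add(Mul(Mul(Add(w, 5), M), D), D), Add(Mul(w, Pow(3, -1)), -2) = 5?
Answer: Rational(1521, 3385600) ≈ 0.00044926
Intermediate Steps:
w = 21 (w = Add(6, Mul(3, 5)) = Add(6, 15) = 21)
Function('a')(M, D) = Add(D, Mul(26, D, M)) (Function('a')(M, D) = Add(Mul(Mul(Add(21, 5), M), D), D) = Add(Mul(Mul(26, M), D), D) = Add(Mul(26, D, M), D) = Add(D, Mul(26, D, M)))
Function('W')(j, L) = Mul(Pow(Add(j, Mul(j, Add(1, Mul(26, L)))), -1), Add(9, L)) (Function('W')(j, L) = Mul(Add(L, 9), Pow(Add(j, Mul(j, Add(1, Mul(26, L)))), -1)) = Mul(Add(9, L), Pow(Add(j, Mul(j, Add(1, Mul(26, L)))), -1)) = Mul(Pow(Add(j, Mul(j, Add(1, Mul(26, L)))), -1), Add(9, L)))
Pow(Add(Function('W')(-10, 7), Pow(-80, -1)), 2) = Pow(Add(Mul(Rational(1, 2), Pow(-10, -1), Pow(Add(1, Mul(13, 7)), -1), Add(9, 7)), Pow(-80, -1)), 2) = Pow(Add(Mul(Rational(1, 2), Rational(-1, 10), Pow(Add(1, 91), -1), 16), Rational(-1, 80)), 2) = Pow(Add(Mul(Rational(1, 2), Rational(-1, 10), Pow(92, -1), 16), Rational(-1, 80)), 2) = Pow(Add(Mul(Rational(1, 2), Rational(-1, 10), Rational(1, 92), 16), Rational(-1, 80)), 2) = Pow(Add(Rational(-1, 115), Rational(-1, 80)), 2) = Pow(Rational(-39, 1840), 2) = Rational(1521, 3385600)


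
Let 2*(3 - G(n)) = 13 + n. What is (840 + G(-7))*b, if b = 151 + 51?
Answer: 169680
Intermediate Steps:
b = 202
G(n) = -7/2 - n/2 (G(n) = 3 - (13 + n)/2 = 3 + (-13/2 - n/2) = -7/2 - n/2)
(840 + G(-7))*b = (840 + (-7/2 - ½*(-7)))*202 = (840 + (-7/2 + 7/2))*202 = (840 + 0)*202 = 840*202 = 169680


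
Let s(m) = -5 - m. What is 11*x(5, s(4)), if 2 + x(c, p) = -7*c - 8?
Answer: -495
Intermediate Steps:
x(c, p) = -10 - 7*c (x(c, p) = -2 + (-7*c - 8) = -2 + (-8 - 7*c) = -10 - 7*c)
11*x(5, s(4)) = 11*(-10 - 7*5) = 11*(-10 - 35) = 11*(-45) = -495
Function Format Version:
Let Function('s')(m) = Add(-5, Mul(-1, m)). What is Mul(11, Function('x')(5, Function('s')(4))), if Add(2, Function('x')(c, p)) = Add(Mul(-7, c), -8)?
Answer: -495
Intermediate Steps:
Function('x')(c, p) = Add(-10, Mul(-7, c)) (Function('x')(c, p) = Add(-2, Add(Mul(-7, c), -8)) = Add(-2, Add(-8, Mul(-7, c))) = Add(-10, Mul(-7, c)))
Mul(11, Function('x')(5, Function('s')(4))) = Mul(11, Add(-10, Mul(-7, 5))) = Mul(11, Add(-10, -35)) = Mul(11, -45) = -495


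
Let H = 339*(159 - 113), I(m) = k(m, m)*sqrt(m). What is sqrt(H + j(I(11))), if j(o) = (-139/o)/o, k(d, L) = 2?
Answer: sqrt(7545967)/22 ≈ 124.86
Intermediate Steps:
I(m) = 2*sqrt(m)
H = 15594 (H = 339*46 = 15594)
j(o) = -139/o**2
sqrt(H + j(I(11))) = sqrt(15594 - 139/(2*sqrt(11))**2) = sqrt(15594 - 139*1/44) = sqrt(15594 - 139/44) = sqrt(685997/44) = sqrt(7545967)/22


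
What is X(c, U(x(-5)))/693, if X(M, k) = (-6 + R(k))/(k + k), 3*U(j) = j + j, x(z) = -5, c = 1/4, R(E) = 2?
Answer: 1/1155 ≈ 0.00086580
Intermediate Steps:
c = ¼ ≈ 0.25000
U(j) = 2*j/3 (U(j) = (j + j)/3 = (2*j)/3 = 2*j/3)
X(M, k) = -2/k (X(M, k) = (-6 + 2)/(k + k) = -4*1/(2*k) = -2/k)
X(c, U(x(-5)))/693 = -2/((⅔)*(-5))/693 = -2/(-10/3)*(1/693) = -2*(-3/10)*(1/693) = (⅗)*(1/693) = 1/1155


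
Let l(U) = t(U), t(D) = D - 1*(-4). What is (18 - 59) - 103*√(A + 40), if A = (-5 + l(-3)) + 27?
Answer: -41 - 309*√7 ≈ -858.54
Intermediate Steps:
t(D) = 4 + D (t(D) = D + 4 = 4 + D)
l(U) = 4 + U
A = 23 (A = (-5 + (4 - 3)) + 27 = (-5 + 1) + 27 = -4 + 27 = 23)
(18 - 59) - 103*√(A + 40) = (18 - 59) - 103*√(23 + 40) = -41 - 309*√7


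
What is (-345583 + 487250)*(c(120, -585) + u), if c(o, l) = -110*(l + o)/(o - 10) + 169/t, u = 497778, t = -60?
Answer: 4235051523137/60 ≈ 7.0584e+10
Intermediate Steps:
c(o, l) = -169/60 - 110*(l + o)/(-10 + o) (c(o, l) = -110*(l + o)/(o - 10) + 169/(-60) = -110*(l + o)/(-10 + o) + 169*(-1/60) = -110*(l + o)/(-10 + o) - 169/60 = -169/60 - 110*(l + o)/(-10 + o))
(-345583 + 487250)*(c(120, -585) + u) = (-345583 + 487250)*((1690 - 6769*120 - 6600*(-585))/(60*(-10 + 120)) + 497778) = 141667*((1/60)*(1690 - 812280 + 3861000)/110 + 497778) = 141667*((1/60)*(1/110)*3050410 + 497778) = 141667*(27731/60 + 497778) = 141667*(29894411/60) = 4235051523137/60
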